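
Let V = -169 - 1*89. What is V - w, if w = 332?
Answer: -590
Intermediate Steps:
V = -258 (V = -169 - 89 = -258)
V - w = -258 - 1*332 = -258 - 332 = -590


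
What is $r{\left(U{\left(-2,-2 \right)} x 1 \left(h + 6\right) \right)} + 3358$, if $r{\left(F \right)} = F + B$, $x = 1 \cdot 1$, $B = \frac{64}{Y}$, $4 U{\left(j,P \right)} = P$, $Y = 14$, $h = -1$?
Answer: $\frac{47041}{14} \approx 3360.1$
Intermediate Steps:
$U{\left(j,P \right)} = \frac{P}{4}$
$B = \frac{32}{7}$ ($B = \frac{64}{14} = 64 \cdot \frac{1}{14} = \frac{32}{7} \approx 4.5714$)
$x = 1$
$r{\left(F \right)} = \frac{32}{7} + F$ ($r{\left(F \right)} = F + \frac{32}{7} = \frac{32}{7} + F$)
$r{\left(U{\left(-2,-2 \right)} x 1 \left(h + 6\right) \right)} + 3358 = \left(\frac{32}{7} + \frac{1}{4} \left(-2\right) 1 \cdot 1 \left(-1 + 6\right)\right) + 3358 = \left(\frac{32}{7} + \left(- \frac{1}{2}\right) 1 \cdot 1 \cdot 5\right) + 3358 = \left(\frac{32}{7} - \frac{5}{2}\right) + 3358 = \frac{29}{14} + 3358 = \frac{47041}{14}$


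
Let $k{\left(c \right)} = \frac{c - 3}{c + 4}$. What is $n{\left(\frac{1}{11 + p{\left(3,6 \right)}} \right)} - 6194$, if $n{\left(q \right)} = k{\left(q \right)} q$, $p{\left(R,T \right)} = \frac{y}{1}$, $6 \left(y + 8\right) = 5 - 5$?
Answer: $- \frac{241574}{39} \approx -6194.2$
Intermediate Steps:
$y = -8$ ($y = -8 + \frac{5 - 5}{6} = -8 + \frac{1}{6} \cdot 0 = -8 + 0 = -8$)
$p{\left(R,T \right)} = -8$ ($p{\left(R,T \right)} = - \frac{8}{1} = \left(-8\right) 1 = -8$)
$k{\left(c \right)} = \frac{-3 + c}{4 + c}$
$n{\left(q \right)} = \frac{q \left(-3 + q\right)}{4 + q}$ ($n{\left(q \right)} = \frac{-3 + q}{4 + q} q = \frac{q \left(-3 + q\right)}{4 + q}$)
$n{\left(\frac{1}{11 + p{\left(3,6 \right)}} \right)} - 6194 = \frac{-3 + \frac{1}{11 - 8}}{\left(11 - 8\right) \left(4 + \frac{1}{11 - 8}\right)} - 6194 = \frac{-3 + \frac{1}{3}}{3 \left(4 + \frac{1}{3}\right)} - 6194 = \frac{1}{3} \frac{1}{\frac{13}{3}} \left(- \frac{8}{3}\right) - 6194 = \frac{1}{3} \cdot \frac{3}{13} \left(- \frac{8}{3}\right) - 6194 = - \frac{8}{39} - 6194 = - \frac{241574}{39}$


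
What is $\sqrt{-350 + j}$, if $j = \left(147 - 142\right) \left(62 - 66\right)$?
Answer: $i \sqrt{370} \approx 19.235 i$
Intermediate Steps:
$j = -20$ ($j = 5 \left(-4\right) = -20$)
$\sqrt{-350 + j} = \sqrt{-350 - 20} = \sqrt{-370} = i \sqrt{370}$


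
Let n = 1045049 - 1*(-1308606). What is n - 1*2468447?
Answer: -114792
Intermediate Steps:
n = 2353655 (n = 1045049 + 1308606 = 2353655)
n - 1*2468447 = 2353655 - 1*2468447 = 2353655 - 2468447 = -114792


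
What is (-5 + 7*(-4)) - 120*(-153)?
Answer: 18327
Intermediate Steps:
(-5 + 7*(-4)) - 120*(-153) = (-5 - 28) + 18360 = -33 + 18360 = 18327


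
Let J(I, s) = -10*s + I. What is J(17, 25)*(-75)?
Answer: 17475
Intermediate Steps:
J(I, s) = I - 10*s
J(17, 25)*(-75) = (17 - 10*25)*(-75) = (17 - 250)*(-75) = -233*(-75) = 17475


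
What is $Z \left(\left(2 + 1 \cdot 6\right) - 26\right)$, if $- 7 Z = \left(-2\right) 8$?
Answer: $- \frac{288}{7} \approx -41.143$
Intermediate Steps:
$Z = \frac{16}{7}$ ($Z = - \frac{\left(-2\right) 8}{7} = \left(- \frac{1}{7}\right) \left(-16\right) = \frac{16}{7} \approx 2.2857$)
$Z \left(\left(2 + 1 \cdot 6\right) - 26\right) = \frac{16 \left(\left(2 + 1 \cdot 6\right) - 26\right)}{7} = \frac{16 \left(\left(2 + 6\right) - 26\right)}{7} = \frac{16 \left(8 - 26\right)}{7} = \frac{16}{7} \left(-18\right) = - \frac{288}{7}$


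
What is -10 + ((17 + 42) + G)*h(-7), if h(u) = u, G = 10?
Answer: -493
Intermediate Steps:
-10 + ((17 + 42) + G)*h(-7) = -10 + ((17 + 42) + 10)*(-7) = -10 + (59 + 10)*(-7) = -10 + 69*(-7) = -10 - 483 = -493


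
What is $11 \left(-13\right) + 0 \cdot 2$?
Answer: $-143$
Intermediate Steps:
$11 \left(-13\right) + 0 \cdot 2 = -143 + 0 = -143$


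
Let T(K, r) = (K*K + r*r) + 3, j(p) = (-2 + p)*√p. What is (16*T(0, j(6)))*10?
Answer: 15840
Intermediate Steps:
j(p) = √p*(-2 + p)
T(K, r) = 3 + K² + r² (T(K, r) = (K² + r²) + 3 = 3 + K² + r²)
(16*T(0, j(6)))*10 = (16*(3 + 0² + (√6*(-2 + 6))²))*10 = (16*(3 + 0 + (√6*4)²))*10 = (16*(3 + 0 + (4*√6)²))*10 = (16*(3 + 0 + 96))*10 = (16*99)*10 = 1584*10 = 15840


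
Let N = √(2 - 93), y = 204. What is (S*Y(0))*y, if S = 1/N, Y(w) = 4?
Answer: -816*I*√91/91 ≈ -85.54*I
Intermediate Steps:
N = I*√91 (N = √(-91) = I*√91 ≈ 9.5394*I)
S = -I*√91/91 (S = 1/(I*√91) = -I*√91/91 ≈ -0.10483*I)
(S*Y(0))*y = (-I*√91/91*4)*204 = -4*I*√91/91*204 = -816*I*√91/91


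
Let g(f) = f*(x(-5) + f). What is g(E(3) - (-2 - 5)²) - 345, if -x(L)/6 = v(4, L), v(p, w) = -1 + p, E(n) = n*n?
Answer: 1975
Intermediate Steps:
E(n) = n²
x(L) = -18 (x(L) = -6*(-1 + 4) = -6*3 = -18)
g(f) = f*(-18 + f)
g(E(3) - (-2 - 5)²) - 345 = (3² - (-2 - 5)²)*(-18 + (3² - (-2 - 5)²)) - 345 = (9 - 1*(-7)²)*(-18 + (9 - 1*(-7)²)) - 345 = (9 - 1*49)*(-18 + (9 - 1*49)) - 345 = (9 - 49)*(-18 + (9 - 49)) - 345 = -40*(-18 - 40) - 345 = -40*(-58) - 345 = 2320 - 345 = 1975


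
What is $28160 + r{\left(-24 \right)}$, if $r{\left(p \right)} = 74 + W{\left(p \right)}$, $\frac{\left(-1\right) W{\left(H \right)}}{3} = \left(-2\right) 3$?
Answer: $28252$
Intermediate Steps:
$W{\left(H \right)} = 18$ ($W{\left(H \right)} = - 3 \left(\left(-2\right) 3\right) = \left(-3\right) \left(-6\right) = 18$)
$r{\left(p \right)} = 92$ ($r{\left(p \right)} = 74 + 18 = 92$)
$28160 + r{\left(-24 \right)} = 28160 + 92 = 28252$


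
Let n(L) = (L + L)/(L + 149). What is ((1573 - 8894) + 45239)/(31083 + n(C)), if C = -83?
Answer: 625647/512828 ≈ 1.2200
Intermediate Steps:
n(L) = 2*L/(149 + L) (n(L) = (2*L)/(149 + L) = 2*L/(149 + L))
((1573 - 8894) + 45239)/(31083 + n(C)) = ((1573 - 8894) + 45239)/(31083 + 2*(-83)/(149 - 83)) = (-7321 + 45239)/(31083 + 2*(-83)/66) = 37918/(31083 + 2*(-83)*(1/66)) = 37918/(31083 - 83/33) = 37918/(1025656/33) = 37918*(33/1025656) = 625647/512828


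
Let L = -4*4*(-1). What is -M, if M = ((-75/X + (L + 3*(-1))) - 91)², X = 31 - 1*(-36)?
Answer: -28100601/4489 ≈ -6259.9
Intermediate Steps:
L = 16 (L = -16*(-1) = 16)
X = 67 (X = 31 + 36 = 67)
M = 28100601/4489 (M = ((-75/67 + (16 + 3*(-1))) - 91)² = ((-75*1/67 + (16 - 3)) - 91)² = ((-75/67 + 13) - 91)² = (796/67 - 91)² = (-5301/67)² = 28100601/4489 ≈ 6259.9)
-M = -1*28100601/4489 = -28100601/4489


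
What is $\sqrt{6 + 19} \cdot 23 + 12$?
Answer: $127$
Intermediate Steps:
$\sqrt{6 + 19} \cdot 23 + 12 = \sqrt{25} \cdot 23 + 12 = 5 \cdot 23 + 12 = 115 + 12 = 127$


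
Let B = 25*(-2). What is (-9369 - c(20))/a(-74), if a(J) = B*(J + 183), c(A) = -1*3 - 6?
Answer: 936/545 ≈ 1.7174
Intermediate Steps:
B = -50
c(A) = -9 (c(A) = -3 - 6 = -9)
a(J) = -9150 - 50*J (a(J) = -50*(J + 183) = -50*(183 + J) = -9150 - 50*J)
(-9369 - c(20))/a(-74) = (-9369 - 1*(-9))/(-9150 - 50*(-74)) = (-9369 + 9)/(-9150 + 3700) = -9360/(-5450) = -9360*(-1/5450) = 936/545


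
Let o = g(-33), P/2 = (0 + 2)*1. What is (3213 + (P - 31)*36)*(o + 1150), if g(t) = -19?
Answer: 2534571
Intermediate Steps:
P = 4 (P = 2*((0 + 2)*1) = 2*(2*1) = 2*2 = 4)
o = -19
(3213 + (P - 31)*36)*(o + 1150) = (3213 + (4 - 31)*36)*(-19 + 1150) = (3213 - 27*36)*1131 = (3213 - 972)*1131 = 2241*1131 = 2534571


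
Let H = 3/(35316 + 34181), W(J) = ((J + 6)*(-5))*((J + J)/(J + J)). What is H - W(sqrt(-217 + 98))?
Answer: 2084913/69497 + 5*I*sqrt(119) ≈ 30.0 + 54.544*I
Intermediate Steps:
W(J) = -30 - 5*J (W(J) = ((6 + J)*(-5))*((2*J)/((2*J))) = (-30 - 5*J)*((2*J)*(1/(2*J))) = (-30 - 5*J)*1 = -30 - 5*J)
H = 3/69497 ≈ 4.3167e-5
H - W(sqrt(-217 + 98)) = 3/69497 - (-30 - 5*sqrt(-217 + 98)) = 3/69497 - (-30 - 5*I*sqrt(119)) = 3/69497 + (30 + 5*I*sqrt(119)) = 2084913/69497 + 5*I*sqrt(119)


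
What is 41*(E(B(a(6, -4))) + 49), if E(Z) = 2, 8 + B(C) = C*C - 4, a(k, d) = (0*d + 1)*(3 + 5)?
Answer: 2091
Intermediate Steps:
a(k, d) = 8 (a(k, d) = (0 + 1)*8 = 1*8 = 8)
B(C) = -12 + C² (B(C) = -8 + (C*C - 4) = -8 + (C² - 4) = -8 + (-4 + C²) = -12 + C²)
41*(E(B(a(6, -4))) + 49) = 41*(2 + 49) = 41*51 = 2091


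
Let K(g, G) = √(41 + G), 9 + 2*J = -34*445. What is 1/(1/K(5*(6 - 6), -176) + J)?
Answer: -4087530/30940558339 + 12*I*√15/30940558339 ≈ -0.00013211 + 1.5021e-9*I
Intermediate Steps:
J = -15139/2 (J = -9/2 + (-34*445)/2 = -9/2 + (½)*(-15130) = -9/2 - 7565 = -15139/2 ≈ -7569.5)
1/(1/K(5*(6 - 6), -176) + J) = 1/(1/(√(41 - 176)) - 15139/2) = 1/(1/(√(-135)) - 15139/2) = 1/(1/(3*I*√15) - 15139/2) = 1/(-I*√15/45 - 15139/2) = 1/(-15139/2 - I*√15/45)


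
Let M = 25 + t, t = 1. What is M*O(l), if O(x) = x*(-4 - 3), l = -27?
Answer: 4914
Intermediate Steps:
O(x) = -7*x (O(x) = x*(-7) = -7*x)
M = 26 (M = 25 + 1 = 26)
M*O(l) = 26*(-7*(-27)) = 26*189 = 4914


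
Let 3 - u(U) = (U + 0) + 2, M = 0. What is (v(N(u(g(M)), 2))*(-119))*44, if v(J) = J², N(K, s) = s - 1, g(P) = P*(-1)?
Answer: -5236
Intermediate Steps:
g(P) = -P
u(U) = 1 - U (u(U) = 3 - ((U + 0) + 2) = 3 - (U + 2) = 3 - (2 + U) = 3 + (-2 - U) = 1 - U)
N(K, s) = -1 + s
(v(N(u(g(M)), 2))*(-119))*44 = ((-1 + 2)²*(-119))*44 = (1²*(-119))*44 = (1*(-119))*44 = -119*44 = -5236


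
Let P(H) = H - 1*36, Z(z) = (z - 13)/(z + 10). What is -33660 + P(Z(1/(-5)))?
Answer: -1651170/49 ≈ -33697.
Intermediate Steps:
Z(z) = (-13 + z)/(10 + z)
P(H) = -36 + H (P(H) = H - 36 = -36 + H)
-33660 + P(Z(1/(-5))) = -33660 + (-36 + (-13 + 1/(-5))/(10 + 1/(-5))) = -33660 + (-36 + (-13 - ⅕)/(10 - ⅕)) = -33660 + (-36 - 66/5/(49/5)) = -33660 + (-36 + (5/49)*(-66/5)) = -33660 + (-36 - 66/49) = -33660 - 1830/49 = -1651170/49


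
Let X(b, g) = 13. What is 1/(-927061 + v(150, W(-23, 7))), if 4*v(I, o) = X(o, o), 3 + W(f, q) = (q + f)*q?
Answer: -4/3708231 ≈ -1.0787e-6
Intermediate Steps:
W(f, q) = -3 + q*(f + q) (W(f, q) = -3 + (q + f)*q = -3 + (f + q)*q = -3 + q*(f + q))
v(I, o) = 13/4 (v(I, o) = (1/4)*13 = 13/4)
1/(-927061 + v(150, W(-23, 7))) = 1/(-927061 + 13/4) = 1/(-3708231/4) = -4/3708231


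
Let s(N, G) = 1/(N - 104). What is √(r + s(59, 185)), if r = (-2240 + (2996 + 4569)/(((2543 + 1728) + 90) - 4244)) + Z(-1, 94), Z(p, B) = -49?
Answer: I*√84581445/195 ≈ 47.163*I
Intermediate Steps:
s(N, G) = 1/(-104 + N)
r = -260248/117 (r = (-2240 + (2996 + 4569)/(((2543 + 1728) + 90) - 4244)) - 49 = (-2240 + 7565/((4271 + 90) - 4244)) - 49 = (-2240 + 7565/(4361 - 4244)) - 49 = (-2240 + 7565/117) - 49 = -254515/117 - 49 = -260248/117 ≈ -2224.3)
√(r + s(59, 185)) = √(-260248/117 + 1/(-104 + 59)) = √(-260248/117 + 1/(-45)) = √(-260248/117 - 1/45) = √(-433751/195) = I*√84581445/195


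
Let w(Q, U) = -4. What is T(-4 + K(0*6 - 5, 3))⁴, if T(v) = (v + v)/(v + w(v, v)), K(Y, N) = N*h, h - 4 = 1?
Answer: 234256/2401 ≈ 97.566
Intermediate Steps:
h = 5 (h = 4 + 1 = 5)
K(Y, N) = 5*N (K(Y, N) = N*5 = 5*N)
T(v) = 2*v/(-4 + v) (T(v) = (v + v)/(v - 4) = (2*v)/(-4 + v) = 2*v/(-4 + v))
T(-4 + K(0*6 - 5, 3))⁴ = (2*(-4 + 5*3)/(-4 + (-4 + 5*3)))⁴ = (2*(-4 + 15)/(-4 + (-4 + 15)))⁴ = (2*11/(-4 + 11))⁴ = (2*11/7)⁴ = (2*11*(⅐))⁴ = (22/7)⁴ = 234256/2401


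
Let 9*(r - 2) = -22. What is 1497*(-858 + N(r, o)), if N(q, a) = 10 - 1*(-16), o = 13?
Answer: -1245504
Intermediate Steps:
r = -4/9 (r = 2 + (1/9)*(-22) = 2 - 22/9 = -4/9 ≈ -0.44444)
N(q, a) = 26 (N(q, a) = 10 + 16 = 26)
1497*(-858 + N(r, o)) = 1497*(-858 + 26) = 1497*(-832) = -1245504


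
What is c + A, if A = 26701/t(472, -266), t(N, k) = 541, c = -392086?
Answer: -212091825/541 ≈ -3.9204e+5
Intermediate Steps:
A = 26701/541 ≈ 49.355
c + A = -392086 + 26701/541 = -212091825/541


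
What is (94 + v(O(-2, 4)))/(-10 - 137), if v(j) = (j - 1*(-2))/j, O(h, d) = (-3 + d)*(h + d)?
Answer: -32/49 ≈ -0.65306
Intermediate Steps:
O(h, d) = (-3 + d)*(d + h)
v(j) = (2 + j)/j (v(j) = (j + 2)/j = (2 + j)/j)
(94 + v(O(-2, 4)))/(-10 - 137) = (94 + (2 + (4**2 - 3*4 - 3*(-2) + 4*(-2)))/(4**2 - 3*4 - 3*(-2) + 4*(-2)))/(-10 - 137) = (94 + (2 + (16 - 12 + 6 - 8))/(16 - 12 + 6 - 8))/(-147) = (94 + (2 + 2)/2)*(-1/147) = (94 + (1/2)*4)*(-1/147) = (94 + 2)*(-1/147) = 96*(-1/147) = -32/49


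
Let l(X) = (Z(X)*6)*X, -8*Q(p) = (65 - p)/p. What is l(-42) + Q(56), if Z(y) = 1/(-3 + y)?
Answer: 12499/2240 ≈ 5.5799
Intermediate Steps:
Q(p) = -(65 - p)/(8*p)
l(X) = 6*X/(-3 + X) (l(X) = (6/(-3 + X))*X = 6*X/(-3 + X))
l(-42) + Q(56) = 6*(-42)/(-3 - 42) + (1/8)*(-65 + 56)/56 = 6*(-42)/(-45) + (1/8)*(1/56)*(-9) = 6*(-42)*(-1/45) - 9/448 = 28/5 - 9/448 = 12499/2240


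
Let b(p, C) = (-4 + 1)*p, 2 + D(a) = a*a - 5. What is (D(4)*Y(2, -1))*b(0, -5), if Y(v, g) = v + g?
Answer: 0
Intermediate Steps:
D(a) = -7 + a² (D(a) = -2 + (a*a - 5) = -2 + (a² - 5) = -2 + (-5 + a²) = -7 + a²)
b(p, C) = -3*p
Y(v, g) = g + v
(D(4)*Y(2, -1))*b(0, -5) = ((-7 + 4²)*(-1 + 2))*(-3*0) = ((-7 + 16)*1)*0 = (9*1)*0 = 9*0 = 0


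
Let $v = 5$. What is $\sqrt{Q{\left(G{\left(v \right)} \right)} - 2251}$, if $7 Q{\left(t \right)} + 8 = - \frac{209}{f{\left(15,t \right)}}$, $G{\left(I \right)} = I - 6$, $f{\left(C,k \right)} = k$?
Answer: $\frac{2 i \sqrt{27223}}{7} \approx 47.141 i$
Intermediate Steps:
$G{\left(I \right)} = -6 + I$ ($G{\left(I \right)} = I - 6 = -6 + I$)
$Q{\left(t \right)} = - \frac{8}{7} - \frac{209}{7 t}$ ($Q{\left(t \right)} = - \frac{8}{7} + \frac{\left(-209\right) \frac{1}{t}}{7} = - \frac{8}{7} - \frac{209}{7 t}$)
$\sqrt{Q{\left(G{\left(v \right)} \right)} - 2251} = \sqrt{\frac{-209 - 8 \left(-6 + 5\right)}{7 \left(-6 + 5\right)} - 2251} = \sqrt{\frac{-209 - -8}{7 \left(-1\right)} - 2251} = \sqrt{\frac{1}{7} \left(-1\right) \left(-209 + 8\right) - 2251} = \sqrt{\frac{1}{7} \left(-1\right) \left(-201\right) - 2251} = \sqrt{\frac{201}{7} - 2251} = \sqrt{- \frac{15556}{7}} = \frac{2 i \sqrt{27223}}{7}$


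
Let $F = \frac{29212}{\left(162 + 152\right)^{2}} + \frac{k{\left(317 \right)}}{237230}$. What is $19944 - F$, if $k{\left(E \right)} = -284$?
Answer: $\frac{58310230451253}{2923741135} \approx 19944.0$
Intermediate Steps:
$F = \frac{862745187}{2923741135}$ ($F = \frac{29212}{\left(162 + 152\right)^{2}} - \frac{284}{237230} = \frac{29212}{314^{2}} - \frac{142}{118615} = \frac{29212}{98596} - \frac{142}{118615} = 29212 \cdot \frac{1}{98596} - \frac{142}{118615} = \frac{7303}{24649} - \frac{142}{118615} = \frac{862745187}{2923741135} \approx 0.29508$)
$19944 - F = 19944 - \frac{862745187}{2923741135} = \frac{58310230451253}{2923741135}$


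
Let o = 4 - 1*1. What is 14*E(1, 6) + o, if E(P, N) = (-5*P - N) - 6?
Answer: -235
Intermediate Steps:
E(P, N) = -6 - N - 5*P (E(P, N) = (-N - 5*P) - 6 = -6 - N - 5*P)
o = 3 (o = 4 - 1 = 3)
14*E(1, 6) + o = 14*(-6 - 1*6 - 5*1) + 3 = 14*(-6 - 6 - 5) + 3 = 14*(-17) + 3 = -238 + 3 = -235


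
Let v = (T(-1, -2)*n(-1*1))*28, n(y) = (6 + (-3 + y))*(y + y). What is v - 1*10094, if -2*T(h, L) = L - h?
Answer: -10150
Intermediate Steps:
T(h, L) = h/2 - L/2 (T(h, L) = -(L - h)/2 = h/2 - L/2)
n(y) = 2*y*(3 + y) (n(y) = (3 + y)*(2*y) = 2*y*(3 + y))
v = -56 (v = (((½)*(-1) - ½*(-2))*(2*(-1*1)*(3 - 1*1)))*28 = ((-½ + 1)*(2*(-1)*(3 - 1)))*28 = ((2*(-1)*2)/2)*28 = ((½)*(-4))*28 = -2*28 = -56)
v - 1*10094 = -56 - 1*10094 = -56 - 10094 = -10150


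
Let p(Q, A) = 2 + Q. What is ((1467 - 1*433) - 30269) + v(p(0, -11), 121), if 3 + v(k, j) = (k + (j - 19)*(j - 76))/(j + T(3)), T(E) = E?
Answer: -905230/31 ≈ -29201.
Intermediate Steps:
v(k, j) = -3 + (k + (-76 + j)*(-19 + j))/(3 + j) (v(k, j) = -3 + (k + (j - 19)*(j - 76))/(j + 3) = -3 + (k + (-19 + j)*(-76 + j))/(3 + j) = -3 + (k + (-76 + j)*(-19 + j))/(3 + j))
((1467 - 1*433) - 30269) + v(p(0, -11), 121) = ((1467 - 1*433) - 30269) + (1435 + (2 + 0) + 121**2 - 98*121)/(3 + 121) = ((1467 - 433) - 30269) + (1435 + 2 + 14641 - 11858)/124 = (1034 - 30269) + (1/124)*4220 = -29235 + 1055/31 = -905230/31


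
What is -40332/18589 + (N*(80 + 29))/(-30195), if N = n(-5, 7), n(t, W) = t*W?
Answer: -229381541/112258971 ≈ -2.0433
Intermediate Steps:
n(t, W) = W*t
N = -35 (N = 7*(-5) = -35)
-40332/18589 + (N*(80 + 29))/(-30195) = -40332/18589 - 35*(80 + 29)/(-30195) = -40332*1/18589 - 35*109*(-1/30195) = -40332/18589 - 3815*(-1/30195) = -40332/18589 + 763/6039 = -229381541/112258971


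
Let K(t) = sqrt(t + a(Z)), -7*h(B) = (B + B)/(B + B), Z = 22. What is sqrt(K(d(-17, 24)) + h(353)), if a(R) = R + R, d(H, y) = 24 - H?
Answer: sqrt(-7 + 49*sqrt(85))/7 ≈ 3.0128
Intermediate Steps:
a(R) = 2*R
h(B) = -1/7 (h(B) = -(B + B)/(7*(B + B)) = -2*B/(7*(2*B)) = -2*B*1/(2*B)/7 = -1/7*1 = -1/7)
K(t) = sqrt(44 + t) (K(t) = sqrt(t + 2*22) = sqrt(t + 44) = sqrt(44 + t))
sqrt(K(d(-17, 24)) + h(353)) = sqrt(sqrt(44 + (24 - 1*(-17))) - 1/7) = sqrt(sqrt(44 + (24 + 17)) - 1/7) = sqrt(sqrt(44 + 41) - 1/7) = sqrt(sqrt(85) - 1/7) = sqrt(-1/7 + sqrt(85))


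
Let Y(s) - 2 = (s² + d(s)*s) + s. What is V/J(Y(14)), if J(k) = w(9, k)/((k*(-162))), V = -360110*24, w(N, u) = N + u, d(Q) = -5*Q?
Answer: 358427566080/253 ≈ 1.4167e+9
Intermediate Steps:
Y(s) = 2 + s - 4*s² (Y(s) = 2 + ((s² + (-5*s)*s) + s) = 2 + ((s² - 5*s²) + s) = 2 + (-4*s² + s) = 2 + (s - 4*s²) = 2 + s - 4*s²)
V = -8642640
J(k) = -(9 + k)/(162*k) (J(k) = (9 + k)/((k*(-162))) = (9 + k)/((-162*k)) = (9 + k)*(-1/(162*k)) = -(9 + k)/(162*k))
V/J(Y(14)) = -8642640*162*(2 + 14 - 4*14²)/(-9 - (2 + 14 - 4*14²)) = -8642640*162*(2 + 14 - 4*196)/(-9 - (2 + 14 - 4*196)) = -8642640*162*(2 + 14 - 784)/(-9 - (2 + 14 - 784)) = -8642640*(-124416/(-9 - 1*(-768))) = -8642640*(-124416/(-9 + 768)) = -8642640/((1/162)*(-1/768)*759) = -8642640/(-253/41472) = -8642640*(-41472/253) = 358427566080/253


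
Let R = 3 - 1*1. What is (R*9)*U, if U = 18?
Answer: 324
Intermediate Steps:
R = 2 (R = 3 - 1 = 2)
(R*9)*U = (2*9)*18 = 18*18 = 324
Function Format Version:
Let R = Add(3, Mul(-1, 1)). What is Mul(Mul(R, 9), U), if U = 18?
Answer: 324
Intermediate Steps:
R = 2 (R = Add(3, -1) = 2)
Mul(Mul(R, 9), U) = Mul(Mul(2, 9), 18) = Mul(18, 18) = 324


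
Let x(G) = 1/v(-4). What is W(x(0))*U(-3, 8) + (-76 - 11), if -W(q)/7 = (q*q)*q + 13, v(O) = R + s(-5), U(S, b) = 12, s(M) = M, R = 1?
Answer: -18843/16 ≈ -1177.7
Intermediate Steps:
v(O) = -4 (v(O) = 1 - 5 = -4)
x(G) = -1/4 (x(G) = 1/(-4) = -1/4)
W(q) = -91 - 7*q**3 (W(q) = -7*((q*q)*q + 13) = -7*(q**2*q + 13) = -7*(q**3 + 13) = -7*(13 + q**3) = -91 - 7*q**3)
W(x(0))*U(-3, 8) + (-76 - 11) = (-91 - 7*(-1/4)**3)*12 + (-76 - 11) = (-91 - 7*(-1/64))*12 - 87 = (-91 + 7/64)*12 - 87 = -5817/64*12 - 87 = -17451/16 - 87 = -18843/16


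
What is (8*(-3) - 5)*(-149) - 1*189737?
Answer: -185416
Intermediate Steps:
(8*(-3) - 5)*(-149) - 1*189737 = (-24 - 5)*(-149) - 189737 = -29*(-149) - 189737 = 4321 - 189737 = -185416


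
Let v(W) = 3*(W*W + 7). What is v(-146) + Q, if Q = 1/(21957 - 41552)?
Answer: 1253472554/19595 ≈ 63969.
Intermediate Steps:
v(W) = 21 + 3*W² (v(W) = 3*(W² + 7) = 3*(7 + W²) = 21 + 3*W²)
Q = -1/19595 (Q = 1/(-19595) = -1/19595 ≈ -5.1033e-5)
v(-146) + Q = (21 + 3*(-146)²) - 1/19595 = (21 + 3*21316) - 1/19595 = (21 + 63948) - 1/19595 = 63969 - 1/19595 = 1253472554/19595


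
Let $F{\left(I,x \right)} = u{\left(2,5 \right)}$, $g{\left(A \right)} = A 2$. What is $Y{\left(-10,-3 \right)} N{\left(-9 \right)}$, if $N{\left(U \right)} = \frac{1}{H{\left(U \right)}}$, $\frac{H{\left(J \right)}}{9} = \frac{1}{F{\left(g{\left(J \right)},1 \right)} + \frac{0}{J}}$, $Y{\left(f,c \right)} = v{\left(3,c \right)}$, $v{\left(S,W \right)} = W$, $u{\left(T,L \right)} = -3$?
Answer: $1$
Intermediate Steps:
$g{\left(A \right)} = 2 A$
$Y{\left(f,c \right)} = c$
$F{\left(I,x \right)} = -3$
$H{\left(J \right)} = -3$ ($H{\left(J \right)} = \frac{9}{-3 + \frac{0}{J}} = \frac{9}{-3 + 0} = \frac{9}{-3} = 9 \left(- \frac{1}{3}\right) = -3$)
$N{\left(U \right)} = - \frac{1}{3}$ ($N{\left(U \right)} = \frac{1}{-3} = - \frac{1}{3}$)
$Y{\left(-10,-3 \right)} N{\left(-9 \right)} = \left(-3\right) \left(- \frac{1}{3}\right) = 1$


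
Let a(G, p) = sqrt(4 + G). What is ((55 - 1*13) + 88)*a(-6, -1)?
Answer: 130*I*sqrt(2) ≈ 183.85*I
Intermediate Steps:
((55 - 1*13) + 88)*a(-6, -1) = ((55 - 1*13) + 88)*sqrt(4 - 6) = ((55 - 13) + 88)*sqrt(-2) = (42 + 88)*(I*sqrt(2)) = 130*(I*sqrt(2)) = 130*I*sqrt(2)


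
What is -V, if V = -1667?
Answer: 1667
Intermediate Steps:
-V = -1*(-1667) = 1667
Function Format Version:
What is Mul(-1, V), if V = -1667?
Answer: 1667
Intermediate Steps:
Mul(-1, V) = Mul(-1, -1667) = 1667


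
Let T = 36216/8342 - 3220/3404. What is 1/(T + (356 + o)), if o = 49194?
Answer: 154327/7647426861 ≈ 2.0180e-5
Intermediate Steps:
T = 524011/154327 (T = 36216*(1/8342) - 3220*1/3404 = 18108/4171 - 35/37 = 524011/154327 ≈ 3.3955)
1/(T + (356 + o)) = 1/(524011/154327 + (356 + 49194)) = 1/(524011/154327 + 49550) = 1/(7647426861/154327) = 154327/7647426861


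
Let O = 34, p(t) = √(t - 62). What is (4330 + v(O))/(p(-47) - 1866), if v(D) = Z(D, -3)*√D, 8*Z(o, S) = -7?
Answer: -1615956/696413 + 6531*√34/13928260 - 866*I*√109/696413 + 7*I*√3706/27856520 ≈ -2.3177 - 0.012967*I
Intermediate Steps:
p(t) = √(-62 + t)
Z(o, S) = -7/8 (Z(o, S) = (⅛)*(-7) = -7/8)
v(D) = -7*√D/8
(4330 + v(O))/(p(-47) - 1866) = (4330 - 7*√34/8)/(√(-62 - 47) - 1866) = (4330 - 7*√34/8)/(√(-109) - 1866) = (4330 - 7*√34/8)/(I*√109 - 1866) = (4330 - 7*√34/8)/(-1866 + I*√109)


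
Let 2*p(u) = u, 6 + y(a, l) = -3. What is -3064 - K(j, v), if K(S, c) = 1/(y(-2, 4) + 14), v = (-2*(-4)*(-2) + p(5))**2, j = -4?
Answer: -15321/5 ≈ -3064.2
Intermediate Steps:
y(a, l) = -9 (y(a, l) = -6 - 3 = -9)
p(u) = u/2
v = 729/4 (v = (-2*(-4)*(-2) + (1/2)*5)**2 = (8*(-2) + 5/2)**2 = (-16 + 5/2)**2 = (-27/2)**2 = 729/4 ≈ 182.25)
K(S, c) = 1/5 (K(S, c) = 1/(-9 + 14) = 1/5)
-3064 - K(j, v) = -3064 - 1*1/5 = -3064 - 1/5 = -15321/5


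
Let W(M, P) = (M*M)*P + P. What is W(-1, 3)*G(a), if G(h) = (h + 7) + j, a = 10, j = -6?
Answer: 66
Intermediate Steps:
W(M, P) = P + P*M² (W(M, P) = M²*P + P = P*M² + P = P + P*M²)
G(h) = 1 + h (G(h) = (h + 7) - 6 = (7 + h) - 6 = 1 + h)
W(-1, 3)*G(a) = (3*(1 + (-1)²))*(1 + 10) = (3*(1 + 1))*11 = (3*2)*11 = 6*11 = 66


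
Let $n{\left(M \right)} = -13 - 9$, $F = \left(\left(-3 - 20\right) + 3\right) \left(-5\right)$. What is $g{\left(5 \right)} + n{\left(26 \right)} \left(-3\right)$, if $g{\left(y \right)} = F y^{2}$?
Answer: $2566$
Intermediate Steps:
$F = 100$ ($F = \left(\left(-3 - 20\right) + 3\right) \left(-5\right) = \left(-23 + 3\right) \left(-5\right) = \left(-20\right) \left(-5\right) = 100$)
$n{\left(M \right)} = -22$
$g{\left(y \right)} = 100 y^{2}$
$g{\left(5 \right)} + n{\left(26 \right)} \left(-3\right) = 100 \cdot 5^{2} - -66 = 100 \cdot 25 + 66 = 2500 + 66 = 2566$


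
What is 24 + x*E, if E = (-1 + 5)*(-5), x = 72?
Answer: -1416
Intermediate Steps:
E = -20 (E = 4*(-5) = -20)
24 + x*E = 24 + 72*(-20) = 24 - 1440 = -1416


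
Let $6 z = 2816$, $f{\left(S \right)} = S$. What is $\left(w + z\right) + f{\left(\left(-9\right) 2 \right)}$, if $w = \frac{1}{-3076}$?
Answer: $\frac{4164901}{9228} \approx 451.33$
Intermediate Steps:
$z = \frac{1408}{3}$ ($z = \frac{1}{6} \cdot 2816 = \frac{1408}{3} \approx 469.33$)
$w = - \frac{1}{3076} \approx -0.0003251$
$\left(w + z\right) + f{\left(\left(-9\right) 2 \right)} = \left(- \frac{1}{3076} + \frac{1408}{3}\right) - 18 = \frac{4331005}{9228} - 18 = \frac{4164901}{9228}$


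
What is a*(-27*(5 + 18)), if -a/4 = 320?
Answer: 794880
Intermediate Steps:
a = -1280 (a = -4*320 = -1280)
a*(-27*(5 + 18)) = -(-34560)*(5 + 18) = -(-34560)*23 = -1280*(-621) = 794880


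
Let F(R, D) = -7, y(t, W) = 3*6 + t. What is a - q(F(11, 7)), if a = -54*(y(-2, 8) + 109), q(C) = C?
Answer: -6743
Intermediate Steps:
y(t, W) = 18 + t
a = -6750 (a = -54*((18 - 2) + 109) = -54*(16 + 109) = -54*125 = -6750)
a - q(F(11, 7)) = -6750 - 1*(-7) = -6750 + 7 = -6743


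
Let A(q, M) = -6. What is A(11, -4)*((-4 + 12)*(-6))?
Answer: 288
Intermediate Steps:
A(11, -4)*((-4 + 12)*(-6)) = -6*(-4 + 12)*(-6) = -48*(-6) = -6*(-48) = 288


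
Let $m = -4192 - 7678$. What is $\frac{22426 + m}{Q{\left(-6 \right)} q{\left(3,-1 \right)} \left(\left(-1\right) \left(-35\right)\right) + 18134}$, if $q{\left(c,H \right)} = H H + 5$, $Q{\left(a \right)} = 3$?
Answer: $\frac{2639}{4691} \approx 0.56257$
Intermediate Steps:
$q{\left(c,H \right)} = 5 + H^{2}$ ($q{\left(c,H \right)} = H^{2} + 5 = 5 + H^{2}$)
$m = -11870$ ($m = -4192 - 7678 = -11870$)
$\frac{22426 + m}{Q{\left(-6 \right)} q{\left(3,-1 \right)} \left(\left(-1\right) \left(-35\right)\right) + 18134} = \frac{22426 - 11870}{3 \left(5 + \left(-1\right)^{2}\right) \left(\left(-1\right) \left(-35\right)\right) + 18134} = \frac{10556}{3 \left(5 + 1\right) 35 + 18134} = \frac{10556}{3 \cdot 6 \cdot 35 + 18134} = \frac{10556}{18 \cdot 35 + 18134} = \frac{10556}{630 + 18134} = \frac{10556}{18764} = 10556 \cdot \frac{1}{18764} = \frac{2639}{4691}$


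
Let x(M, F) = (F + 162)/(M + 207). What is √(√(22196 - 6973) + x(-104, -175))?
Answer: √(-1339 + 10609*√15223)/103 ≈ 11.102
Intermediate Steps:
x(M, F) = (162 + F)/(207 + M)
√(√(22196 - 6973) + x(-104, -175)) = √(√(22196 - 6973) + (162 - 175)/(207 - 104)) = √(√15223 - 13/103) = √(-13/103 + √15223)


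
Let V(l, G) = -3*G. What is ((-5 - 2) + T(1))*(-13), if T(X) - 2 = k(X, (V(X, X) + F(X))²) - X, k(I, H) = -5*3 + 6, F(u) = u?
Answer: 195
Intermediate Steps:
k(I, H) = -9 (k(I, H) = -15 + 6 = -9)
T(X) = -7 - X (T(X) = 2 + (-9 - X) = -7 - X)
((-5 - 2) + T(1))*(-13) = ((-5 - 2) + (-7 - 1*1))*(-13) = (-7 + (-7 - 1))*(-13) = (-7 - 8)*(-13) = -15*(-13) = 195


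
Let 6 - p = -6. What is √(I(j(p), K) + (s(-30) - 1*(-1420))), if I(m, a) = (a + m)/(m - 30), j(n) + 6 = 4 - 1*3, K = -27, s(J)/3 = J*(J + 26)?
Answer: 2*√545405/35 ≈ 42.201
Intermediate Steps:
s(J) = 3*J*(26 + J) (s(J) = 3*(J*(J + 26)) = 3*(J*(26 + J)) = 3*J*(26 + J))
p = 12 (p = 6 - 1*(-6) = 6 + 6 = 12)
j(n) = -5 (j(n) = -6 + (4 - 1*3) = -6 + (4 - 3) = -6 + 1 = -5)
I(m, a) = (a + m)/(-30 + m)
√(I(j(p), K) + (s(-30) - 1*(-1420))) = √((-27 - 5)/(-30 - 5) + (3*(-30)*(26 - 30) - 1*(-1420))) = √(-32/(-35) + (3*(-30)*(-4) + 1420)) = √(-1/35*(-32) + (360 + 1420)) = √(32/35 + 1780) = √(62332/35) = 2*√545405/35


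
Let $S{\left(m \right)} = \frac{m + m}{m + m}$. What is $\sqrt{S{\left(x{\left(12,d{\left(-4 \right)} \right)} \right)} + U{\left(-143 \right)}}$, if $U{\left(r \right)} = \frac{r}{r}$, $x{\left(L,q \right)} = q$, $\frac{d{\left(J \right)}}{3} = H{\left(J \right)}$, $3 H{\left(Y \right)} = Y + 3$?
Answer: $\sqrt{2} \approx 1.4142$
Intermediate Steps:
$H{\left(Y \right)} = 1 + \frac{Y}{3}$ ($H{\left(Y \right)} = \frac{Y + 3}{3} = \frac{3 + Y}{3} = 1 + \frac{Y}{3}$)
$d{\left(J \right)} = 3 + J$ ($d{\left(J \right)} = 3 \left(1 + \frac{J}{3}\right) = 3 + J$)
$U{\left(r \right)} = 1$
$S{\left(m \right)} = 1$ ($S{\left(m \right)} = \frac{2 m}{2 m} = 2 m \frac{1}{2 m} = 1$)
$\sqrt{S{\left(x{\left(12,d{\left(-4 \right)} \right)} \right)} + U{\left(-143 \right)}} = \sqrt{1 + 1} = \sqrt{2}$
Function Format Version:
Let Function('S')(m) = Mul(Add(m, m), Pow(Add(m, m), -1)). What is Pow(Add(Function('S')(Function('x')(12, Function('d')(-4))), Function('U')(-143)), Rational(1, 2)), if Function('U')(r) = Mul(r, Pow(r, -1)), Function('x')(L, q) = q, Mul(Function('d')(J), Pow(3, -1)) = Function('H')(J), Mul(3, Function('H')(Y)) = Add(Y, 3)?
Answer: Pow(2, Rational(1, 2)) ≈ 1.4142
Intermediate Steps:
Function('H')(Y) = Add(1, Mul(Rational(1, 3), Y)) (Function('H')(Y) = Mul(Rational(1, 3), Add(Y, 3)) = Mul(Rational(1, 3), Add(3, Y)) = Add(1, Mul(Rational(1, 3), Y)))
Function('d')(J) = Add(3, J) (Function('d')(J) = Mul(3, Add(1, Mul(Rational(1, 3), J))) = Add(3, J))
Function('U')(r) = 1
Function('S')(m) = 1 (Function('S')(m) = Mul(Mul(2, m), Pow(Mul(2, m), -1)) = Mul(Mul(2, m), Mul(Rational(1, 2), Pow(m, -1))) = 1)
Pow(Add(Function('S')(Function('x')(12, Function('d')(-4))), Function('U')(-143)), Rational(1, 2)) = Pow(Add(1, 1), Rational(1, 2)) = Pow(2, Rational(1, 2))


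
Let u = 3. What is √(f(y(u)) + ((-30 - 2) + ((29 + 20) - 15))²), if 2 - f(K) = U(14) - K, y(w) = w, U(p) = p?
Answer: I*√5 ≈ 2.2361*I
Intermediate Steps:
f(K) = -12 + K (f(K) = 2 - (14 - K) = 2 + (-14 + K) = -12 + K)
√(f(y(u)) + ((-30 - 2) + ((29 + 20) - 15))²) = √((-12 + 3) + ((-30 - 2) + ((29 + 20) - 15))²) = √(-9 + (-32 + (49 - 15))²) = √(-9 + (-32 + 34)²) = √(-9 + 2²) = √(-9 + 4) = √(-5) = I*√5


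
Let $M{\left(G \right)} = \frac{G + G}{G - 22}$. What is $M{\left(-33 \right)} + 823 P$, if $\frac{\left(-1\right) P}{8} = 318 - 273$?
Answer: $- \frac{1481394}{5} \approx -2.9628 \cdot 10^{5}$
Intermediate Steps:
$P = -360$ ($P = - 8 \left(318 - 273\right) = \left(-8\right) 45 = -360$)
$M{\left(G \right)} = \frac{2 G}{-22 + G}$
$M{\left(-33 \right)} + 823 P = 2 \left(-33\right) \frac{1}{-22 - 33} + 823 \left(-360\right) = 2 \left(-33\right) \frac{1}{-55} - 296280 = 2 \left(-33\right) \left(- \frac{1}{55}\right) - 296280 = \frac{6}{5} - 296280 = - \frac{1481394}{5}$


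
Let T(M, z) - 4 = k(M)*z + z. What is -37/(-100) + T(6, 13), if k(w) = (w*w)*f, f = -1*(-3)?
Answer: 142137/100 ≈ 1421.4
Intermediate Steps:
f = 3
k(w) = 3*w² (k(w) = (w*w)*3 = w²*3 = 3*w²)
T(M, z) = 4 + z + 3*z*M² (T(M, z) = 4 + ((3*M²)*z + z) = 4 + (3*z*M² + z) = 4 + (z + 3*z*M²) = 4 + z + 3*z*M²)
-37/(-100) + T(6, 13) = -37/(-100) + (4 + 13 + 3*13*6²) = -1/100*(-37) + (4 + 13 + 3*13*36) = 37/100 + (4 + 13 + 1404) = 37/100 + 1421 = 142137/100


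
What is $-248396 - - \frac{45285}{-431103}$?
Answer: $- \frac{35694768691}{143701} \approx -2.484 \cdot 10^{5}$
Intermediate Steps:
$-248396 - - \frac{45285}{-431103} = -248396 - \left(-45285\right) \left(- \frac{1}{431103}\right) = -248396 - \frac{15095}{143701} = - \frac{35694768691}{143701}$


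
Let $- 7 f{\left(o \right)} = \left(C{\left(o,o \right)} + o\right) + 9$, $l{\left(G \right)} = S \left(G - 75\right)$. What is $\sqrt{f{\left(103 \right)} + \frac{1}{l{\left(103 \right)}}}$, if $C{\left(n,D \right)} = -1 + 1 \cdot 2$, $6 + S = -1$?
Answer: $\frac{i \sqrt{3165}}{14} \approx 4.0185 i$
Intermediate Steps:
$S = -7$ ($S = -6 - 1 = -7$)
$C{\left(n,D \right)} = 1$ ($C{\left(n,D \right)} = -1 + 2 = 1$)
$l{\left(G \right)} = 525 - 7 G$ ($l{\left(G \right)} = - 7 \left(G - 75\right) = - 7 \left(-75 + G\right) = 525 - 7 G$)
$f{\left(o \right)} = - \frac{10}{7} - \frac{o}{7}$ ($f{\left(o \right)} = - \frac{\left(1 + o\right) + 9}{7} = - \frac{10 + o}{7} = - \frac{10}{7} - \frac{o}{7}$)
$\sqrt{f{\left(103 \right)} + \frac{1}{l{\left(103 \right)}}} = \sqrt{\left(- \frac{10}{7} - \frac{103}{7}\right) + \frac{1}{525 - 721}} = \sqrt{- \frac{113}{7} + \frac{1}{-196}} = \sqrt{- \frac{113}{7} - \frac{1}{196}} = \sqrt{- \frac{3165}{196}} = \frac{i \sqrt{3165}}{14}$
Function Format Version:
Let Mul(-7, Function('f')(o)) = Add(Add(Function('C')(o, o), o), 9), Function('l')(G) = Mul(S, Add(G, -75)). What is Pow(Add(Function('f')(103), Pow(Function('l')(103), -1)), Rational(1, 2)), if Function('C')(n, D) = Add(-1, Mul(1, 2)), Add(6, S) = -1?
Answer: Mul(Rational(1, 14), I, Pow(3165, Rational(1, 2))) ≈ Mul(4.0185, I)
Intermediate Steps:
S = -7 (S = Add(-6, -1) = -7)
Function('C')(n, D) = 1 (Function('C')(n, D) = Add(-1, 2) = 1)
Function('l')(G) = Add(525, Mul(-7, G)) (Function('l')(G) = Mul(-7, Add(G, -75)) = Mul(-7, Add(-75, G)) = Add(525, Mul(-7, G)))
Function('f')(o) = Add(Rational(-10, 7), Mul(Rational(-1, 7), o)) (Function('f')(o) = Mul(Rational(-1, 7), Add(Add(1, o), 9)) = Mul(Rational(-1, 7), Add(10, o)) = Add(Rational(-10, 7), Mul(Rational(-1, 7), o)))
Pow(Add(Function('f')(103), Pow(Function('l')(103), -1)), Rational(1, 2)) = Pow(Add(Add(Rational(-10, 7), Mul(Rational(-1, 7), 103)), Pow(Add(525, Mul(-7, 103)), -1)), Rational(1, 2)) = Pow(Add(Add(Rational(-10, 7), Rational(-103, 7)), Pow(Add(525, -721), -1)), Rational(1, 2)) = Pow(Add(Rational(-113, 7), Pow(-196, -1)), Rational(1, 2)) = Pow(Add(Rational(-113, 7), Rational(-1, 196)), Rational(1, 2)) = Pow(Rational(-3165, 196), Rational(1, 2)) = Mul(Rational(1, 14), I, Pow(3165, Rational(1, 2)))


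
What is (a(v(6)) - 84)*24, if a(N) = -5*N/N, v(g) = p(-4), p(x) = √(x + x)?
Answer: -2136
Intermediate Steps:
p(x) = √2*√x (p(x) = √(2*x) = √2*√x)
v(g) = 2*I*√2 (v(g) = √2*√(-4) = √2*(2*I) = 2*I*√2)
a(N) = -5 (a(N) = -5*1 = -5)
(a(v(6)) - 84)*24 = (-5 - 84)*24 = -89*24 = -2136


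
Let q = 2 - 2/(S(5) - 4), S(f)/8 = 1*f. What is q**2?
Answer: 1225/324 ≈ 3.7809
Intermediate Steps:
S(f) = 8*f (S(f) = 8*(1*f) = 8*f)
q = 35/18 (q = 2 - 2/(8*5 - 4) = 2 - 2/(40 - 4) = 2 - 2/36 = 2 + (1/36)*(-2) = 2 - 1/18 = 35/18 ≈ 1.9444)
q**2 = (35/18)**2 = 1225/324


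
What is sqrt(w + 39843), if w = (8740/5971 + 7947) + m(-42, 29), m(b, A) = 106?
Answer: 2*sqrt(426920164769)/5971 ≈ 218.85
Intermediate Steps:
w = 48093203/5971 (w = (8740/5971 + 7947) + 106 = 47460277/5971 + 106 = 48093203/5971 ≈ 8054.5)
sqrt(w + 39843) = sqrt(48093203/5971 + 39843) = sqrt(285995756/5971) = 2*sqrt(426920164769)/5971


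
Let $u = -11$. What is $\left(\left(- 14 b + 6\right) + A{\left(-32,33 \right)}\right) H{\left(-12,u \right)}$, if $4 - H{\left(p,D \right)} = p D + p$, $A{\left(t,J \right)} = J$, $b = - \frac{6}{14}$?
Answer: $-5220$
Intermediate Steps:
$b = - \frac{3}{7}$ ($b = \left(-6\right) \frac{1}{14} = - \frac{3}{7} \approx -0.42857$)
$H{\left(p,D \right)} = 4 - p - D p$ ($H{\left(p,D \right)} = 4 - \left(p D + p\right) = 4 - \left(D p + p\right) = 4 - \left(p + D p\right) = 4 - p - D p$)
$\left(\left(- 14 b + 6\right) + A{\left(-32,33 \right)}\right) H{\left(-12,u \right)} = \left(\left(\left(-14\right) \left(- \frac{3}{7}\right) + 6\right) + 33\right) \left(4 - -12 - \left(-11\right) \left(-12\right)\right) = \left(\left(6 + 6\right) + 33\right) \left(4 + 12 - 132\right) = \left(12 + 33\right) \left(-116\right) = 45 \left(-116\right) = -5220$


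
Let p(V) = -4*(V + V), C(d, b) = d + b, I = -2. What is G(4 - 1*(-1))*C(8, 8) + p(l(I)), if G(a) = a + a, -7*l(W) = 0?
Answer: 160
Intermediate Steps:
l(W) = 0 (l(W) = -⅐*0 = 0)
G(a) = 2*a
C(d, b) = b + d
p(V) = -8*V
G(4 - 1*(-1))*C(8, 8) + p(l(I)) = (2*(4 - 1*(-1)))*(8 + 8) - 8*0 = (2*(4 + 1))*16 + 0 = (2*5)*16 + 0 = 10*16 + 0 = 160 + 0 = 160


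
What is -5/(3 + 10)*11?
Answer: -55/13 ≈ -4.2308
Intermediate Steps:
-5/(3 + 10)*11 = -5/13*11 = -55/13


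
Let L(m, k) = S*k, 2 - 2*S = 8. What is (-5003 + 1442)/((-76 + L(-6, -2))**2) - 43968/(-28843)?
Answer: 112733277/141330700 ≈ 0.79766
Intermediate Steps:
S = -3 (S = 1 - 1/2*8 = 1 - 4 = -3)
L(m, k) = -3*k
(-5003 + 1442)/((-76 + L(-6, -2))**2) - 43968/(-28843) = (-5003 + 1442)/((-76 - 3*(-2))**2) - 43968/(-28843) = -3561/(-76 + 6)**2 - 43968*(-1/28843) = -3561/((-70)**2) + 43968/28843 = -3561/4900 + 43968/28843 = 112733277/141330700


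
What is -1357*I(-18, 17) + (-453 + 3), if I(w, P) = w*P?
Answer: 414792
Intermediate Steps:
I(w, P) = P*w
-1357*I(-18, 17) + (-453 + 3) = -23069*(-18) + (-453 + 3) = -1357*(-306) - 450 = 415242 - 450 = 414792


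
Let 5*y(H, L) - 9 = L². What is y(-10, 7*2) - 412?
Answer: -371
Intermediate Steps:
y(H, L) = 9/5 + L²/5
y(-10, 7*2) - 412 = (9/5 + (7*2)²/5) - 412 = (9/5 + (⅕)*14²) - 412 = (9/5 + (⅕)*196) - 412 = (9/5 + 196/5) - 412 = 41 - 412 = -371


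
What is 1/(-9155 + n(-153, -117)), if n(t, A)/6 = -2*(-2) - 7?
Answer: -1/9173 ≈ -0.00010902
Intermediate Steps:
n(t, A) = -18 (n(t, A) = 6*(-2*(-2) - 7) = 6*(4 - 7) = 6*(-3) = -18)
1/(-9155 + n(-153, -117)) = 1/(-9155 - 18) = 1/(-9173) = -1/9173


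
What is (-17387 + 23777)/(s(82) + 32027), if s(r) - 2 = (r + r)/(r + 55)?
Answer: 875430/4388137 ≈ 0.19950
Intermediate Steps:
s(r) = 2 + 2*r/(55 + r) (s(r) = 2 + (r + r)/(r + 55) = 2 + (2*r)/(55 + r) = 2 + 2*r/(55 + r))
(-17387 + 23777)/(s(82) + 32027) = (-17387 + 23777)/(2*(55 + 2*82)/(55 + 82) + 32027) = 6390/(2*(55 + 164)/137 + 32027) = 6390/(2*(1/137)*219 + 32027) = 6390/(438/137 + 32027) = 6390/(4388137/137) = 6390*(137/4388137) = 875430/4388137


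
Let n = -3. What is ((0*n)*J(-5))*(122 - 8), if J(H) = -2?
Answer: 0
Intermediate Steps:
((0*n)*J(-5))*(122 - 8) = ((0*(-3))*(-2))*(122 - 8) = (0*(-2))*114 = 0*114 = 0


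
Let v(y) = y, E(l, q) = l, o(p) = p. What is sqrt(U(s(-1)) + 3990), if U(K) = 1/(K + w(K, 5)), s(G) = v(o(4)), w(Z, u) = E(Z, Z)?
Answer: sqrt(63842)/4 ≈ 63.167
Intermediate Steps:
w(Z, u) = Z
s(G) = 4
U(K) = 1/(2*K) (U(K) = 1/(K + K) = 1/(2*K))
sqrt(U(s(-1)) + 3990) = sqrt((1/2)/4 + 3990) = sqrt((1/2)*(1/4) + 3990) = sqrt(1/8 + 3990) = sqrt(31921/8) = sqrt(63842)/4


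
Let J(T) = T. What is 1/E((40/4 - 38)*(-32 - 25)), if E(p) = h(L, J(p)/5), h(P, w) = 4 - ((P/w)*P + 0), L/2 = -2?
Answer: 399/1576 ≈ 0.25317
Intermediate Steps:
L = -4 (L = 2*(-2) = -4)
h(P, w) = 4 - P**2/w (h(P, w) = 4 - (P**2/w + 0) = 4 - P**2/w)
E(p) = 4 - 80/p (E(p) = 4 - 1*(-4)**2/p/5 = 4 - 1*16/p*(1/5) = 4 - 1*16/p/5 = 4 - 1*16*5/p = 4 - 80/p)
1/E((40/4 - 38)*(-32 - 25)) = 1/(4 - 80*1/((-32 - 25)*(40/4 - 38))) = 1/(4 - 80*(-1/(57*(40*(1/4) - 38)))) = 1/(4 - 80*(-1/(57*(10 - 38)))) = 1/(4 - 80/((-28*(-57)))) = 1/(4 - 80/1596) = 1/(4 - 80*1/1596) = 1/(4 - 20/399) = 1/(1576/399) = 399/1576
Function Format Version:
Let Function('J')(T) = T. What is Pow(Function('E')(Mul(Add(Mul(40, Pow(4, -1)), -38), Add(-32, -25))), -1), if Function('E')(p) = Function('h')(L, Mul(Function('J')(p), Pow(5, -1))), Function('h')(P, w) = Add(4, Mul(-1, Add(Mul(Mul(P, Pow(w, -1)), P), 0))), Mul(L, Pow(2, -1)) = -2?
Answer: Rational(399, 1576) ≈ 0.25317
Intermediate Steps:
L = -4 (L = Mul(2, -2) = -4)
Function('h')(P, w) = Add(4, Mul(-1, Pow(P, 2), Pow(w, -1))) (Function('h')(P, w) = Add(4, Mul(-1, Add(Mul(Pow(P, 2), Pow(w, -1)), 0))) = Add(4, Mul(-1, Mul(Pow(P, 2), Pow(w, -1)))) = Add(4, Mul(-1, Pow(P, 2), Pow(w, -1))))
Function('E')(p) = Add(4, Mul(-80, Pow(p, -1))) (Function('E')(p) = Add(4, Mul(-1, Pow(-4, 2), Pow(Mul(p, Pow(5, -1)), -1))) = Add(4, Mul(-1, 16, Pow(Mul(p, Rational(1, 5)), -1))) = Add(4, Mul(-1, 16, Pow(Mul(Rational(1, 5), p), -1))) = Add(4, Mul(-1, 16, Mul(5, Pow(p, -1)))) = Add(4, Mul(-80, Pow(p, -1))))
Pow(Function('E')(Mul(Add(Mul(40, Pow(4, -1)), -38), Add(-32, -25))), -1) = Pow(Add(4, Mul(-80, Pow(Mul(Add(Mul(40, Pow(4, -1)), -38), Add(-32, -25)), -1))), -1) = Pow(Add(4, Mul(-80, Pow(Mul(Add(Mul(40, Rational(1, 4)), -38), -57), -1))), -1) = Pow(Add(4, Mul(-80, Pow(Mul(Add(10, -38), -57), -1))), -1) = Pow(Add(4, Mul(-80, Pow(Mul(-28, -57), -1))), -1) = Pow(Add(4, Mul(-80, Pow(1596, -1))), -1) = Pow(Add(4, Mul(-80, Rational(1, 1596))), -1) = Pow(Add(4, Rational(-20, 399)), -1) = Pow(Rational(1576, 399), -1) = Rational(399, 1576)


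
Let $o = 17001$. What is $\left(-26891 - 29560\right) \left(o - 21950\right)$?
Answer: $279375999$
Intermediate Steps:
$\left(-26891 - 29560\right) \left(o - 21950\right) = \left(-26891 - 29560\right) \left(17001 - 21950\right) = \left(-56451\right) \left(-4949\right) = 279375999$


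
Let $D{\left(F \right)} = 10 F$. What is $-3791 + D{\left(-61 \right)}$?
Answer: $-4401$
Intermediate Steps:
$-3791 + D{\left(-61 \right)} = -3791 + 10 \left(-61\right) = -3791 - 610 = -4401$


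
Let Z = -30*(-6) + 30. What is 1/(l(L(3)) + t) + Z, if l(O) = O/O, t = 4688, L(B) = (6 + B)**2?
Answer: 984691/4689 ≈ 210.00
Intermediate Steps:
l(O) = 1
Z = 210 (Z = 180 + 30 = 210)
1/(l(L(3)) + t) + Z = 1/(1 + 4688) + 210 = 1/4689 + 210 = 984691/4689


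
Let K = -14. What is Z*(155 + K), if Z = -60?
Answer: -8460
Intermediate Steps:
Z*(155 + K) = -60*(155 - 14) = -60*141 = -8460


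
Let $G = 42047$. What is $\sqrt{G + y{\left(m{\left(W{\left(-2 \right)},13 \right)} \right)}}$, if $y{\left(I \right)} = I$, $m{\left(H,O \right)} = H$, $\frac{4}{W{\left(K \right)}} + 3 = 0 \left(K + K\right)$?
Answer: $\frac{\sqrt{378411}}{3} \approx 205.05$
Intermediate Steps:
$W{\left(K \right)} = - \frac{4}{3}$ ($W{\left(K \right)} = \frac{4}{-3 + 0 \left(K + K\right)} = \frac{4}{-3 + 0 \cdot 2 K} = \frac{4}{-3 + 0} = \frac{4}{-3} = 4 \left(- \frac{1}{3}\right) = - \frac{4}{3}$)
$\sqrt{G + y{\left(m{\left(W{\left(-2 \right)},13 \right)} \right)}} = \sqrt{42047 - \frac{4}{3}} = \sqrt{\frac{126137}{3}} = \frac{\sqrt{378411}}{3}$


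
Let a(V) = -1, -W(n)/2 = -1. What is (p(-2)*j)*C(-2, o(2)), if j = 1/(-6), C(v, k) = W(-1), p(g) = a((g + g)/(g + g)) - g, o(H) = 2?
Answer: -⅓ ≈ -0.33333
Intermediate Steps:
W(n) = 2 (W(n) = -2*(-1) = 2)
p(g) = -1 - g
C(v, k) = 2
j = -⅙ ≈ -0.16667
(p(-2)*j)*C(-2, o(2)) = ((-1 - 1*(-2))*(-⅙))*2 = ((-1 + 2)*(-⅙))*2 = (1*(-⅙))*2 = -⅙*2 = -⅓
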